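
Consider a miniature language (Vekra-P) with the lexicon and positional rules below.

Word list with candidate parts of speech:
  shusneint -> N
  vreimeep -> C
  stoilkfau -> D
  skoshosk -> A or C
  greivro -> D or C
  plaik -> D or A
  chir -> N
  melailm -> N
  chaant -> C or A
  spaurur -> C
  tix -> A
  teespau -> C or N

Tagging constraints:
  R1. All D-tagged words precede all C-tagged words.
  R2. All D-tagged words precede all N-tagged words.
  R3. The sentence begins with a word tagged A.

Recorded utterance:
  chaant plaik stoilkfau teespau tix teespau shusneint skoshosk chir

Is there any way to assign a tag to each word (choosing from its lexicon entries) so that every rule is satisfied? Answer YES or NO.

YES

Candidates per position — 1:chaant {C,A}; 2:plaik {D,A}; 3:stoilkfau {D}; 4:teespau {C,N}; 5:tix {A}; 6:teespau {C,N}; 7:shusneint {N}; 8:skoshosk {A,C}; 9:chir {N}.
One satisfying assignment: A A D N A C N A N.
Rule-by-rule: rule 1 ✓; rule 2 ✓; rule 3 ✓.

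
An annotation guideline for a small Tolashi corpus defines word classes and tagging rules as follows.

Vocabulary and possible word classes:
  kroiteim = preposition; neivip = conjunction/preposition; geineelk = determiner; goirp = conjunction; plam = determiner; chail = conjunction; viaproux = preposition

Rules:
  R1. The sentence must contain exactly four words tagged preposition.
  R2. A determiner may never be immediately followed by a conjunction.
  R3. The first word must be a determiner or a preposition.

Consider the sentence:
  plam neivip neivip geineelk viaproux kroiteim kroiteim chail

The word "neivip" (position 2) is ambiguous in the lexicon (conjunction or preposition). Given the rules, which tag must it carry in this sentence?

Candidates per position — 1:plam {determiner}; 2:neivip {conjunction,preposition}; 3:neivip {conjunction,preposition}; 4:geineelk {determiner}; 5:viaproux {preposition}; 6:kroiteim {preposition}; 7:kroiteim {preposition}; 8:chail {conjunction}.
Word 2 cannot be conjunction — rule 2 would then fail for every completion. It is preposition.
Word 3 cannot be preposition — rule 1 would then fail for every completion. It is conjunction.
So the tagging must be: determiner preposition conjunction determiner preposition preposition preposition conjunction.
Verifying each rule — rule 1 satisfied; rule 2 satisfied; rule 3 satisfied.

preposition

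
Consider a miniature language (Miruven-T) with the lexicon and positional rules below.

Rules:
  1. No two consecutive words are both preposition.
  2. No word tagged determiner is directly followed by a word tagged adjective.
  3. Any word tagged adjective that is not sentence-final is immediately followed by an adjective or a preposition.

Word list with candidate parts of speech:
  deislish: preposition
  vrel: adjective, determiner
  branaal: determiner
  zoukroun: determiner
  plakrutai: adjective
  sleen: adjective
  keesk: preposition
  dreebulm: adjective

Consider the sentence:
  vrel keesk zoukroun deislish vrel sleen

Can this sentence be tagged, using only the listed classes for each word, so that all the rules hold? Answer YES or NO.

Candidates per position — 1:vrel {adjective,determiner}; 2:keesk {preposition}; 3:zoukroun {determiner}; 4:deislish {preposition}; 5:vrel {adjective,determiner}; 6:sleen {adjective}.
One satisfying assignment: adjective preposition determiner preposition adjective adjective.
Verifying each rule — rule 1 satisfied; rule 2 satisfied; rule 3 satisfied.

YES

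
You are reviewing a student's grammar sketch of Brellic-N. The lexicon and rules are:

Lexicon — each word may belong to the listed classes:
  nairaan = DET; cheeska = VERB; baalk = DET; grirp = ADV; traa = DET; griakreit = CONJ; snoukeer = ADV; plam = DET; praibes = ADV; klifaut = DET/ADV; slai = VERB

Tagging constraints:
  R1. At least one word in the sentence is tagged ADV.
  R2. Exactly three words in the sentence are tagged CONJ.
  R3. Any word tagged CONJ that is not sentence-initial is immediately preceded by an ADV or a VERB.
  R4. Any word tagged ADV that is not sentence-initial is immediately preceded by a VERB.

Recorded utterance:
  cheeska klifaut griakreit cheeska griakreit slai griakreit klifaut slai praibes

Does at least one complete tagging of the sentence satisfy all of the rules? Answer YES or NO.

Candidates per position — 1:cheeska {VERB}; 2:klifaut {DET,ADV}; 3:griakreit {CONJ}; 4:cheeska {VERB}; 5:griakreit {CONJ}; 6:slai {VERB}; 7:griakreit {CONJ}; 8:klifaut {DET,ADV}; 9:slai {VERB}; 10:praibes {ADV}.
One satisfying assignment: VERB ADV CONJ VERB CONJ VERB CONJ DET VERB ADV.
Rule-by-rule: rule 1 ok; rule 2 ok; rule 3 ok; rule 4 ok.

YES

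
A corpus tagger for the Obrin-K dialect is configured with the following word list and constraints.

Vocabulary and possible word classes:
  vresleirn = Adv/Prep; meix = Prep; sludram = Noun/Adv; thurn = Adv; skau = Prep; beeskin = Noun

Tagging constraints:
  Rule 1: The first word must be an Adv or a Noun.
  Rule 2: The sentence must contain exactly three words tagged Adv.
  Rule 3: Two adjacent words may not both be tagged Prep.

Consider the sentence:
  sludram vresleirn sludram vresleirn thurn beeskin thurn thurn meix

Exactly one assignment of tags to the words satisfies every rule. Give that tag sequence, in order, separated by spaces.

Noun Prep Noun Prep Adv Noun Adv Adv Prep

Candidates per position — 1:sludram {Noun,Adv}; 2:vresleirn {Adv,Prep}; 3:sludram {Noun,Adv}; 4:vresleirn {Adv,Prep}; 5:thurn {Adv}; 6:beeskin {Noun}; 7:thurn {Adv}; 8:thurn {Adv}; 9:meix {Prep}.
Position 1: tagging it Adv would leave rule 2 unsatisfiable, so it must be Noun.
Position 2: tagging it Adv would leave rule 2 unsatisfiable, so it must be Prep.
Position 3: tagging it Adv would leave rule 2 unsatisfiable, so it must be Noun.
Position 4: tagging it Adv would leave rule 2 unsatisfiable, so it must be Prep.
The unique satisfying tagging is: Noun Prep Noun Prep Adv Noun Adv Adv Prep.
Checking: rule 1 satisfied; rule 2 satisfied; rule 3 satisfied.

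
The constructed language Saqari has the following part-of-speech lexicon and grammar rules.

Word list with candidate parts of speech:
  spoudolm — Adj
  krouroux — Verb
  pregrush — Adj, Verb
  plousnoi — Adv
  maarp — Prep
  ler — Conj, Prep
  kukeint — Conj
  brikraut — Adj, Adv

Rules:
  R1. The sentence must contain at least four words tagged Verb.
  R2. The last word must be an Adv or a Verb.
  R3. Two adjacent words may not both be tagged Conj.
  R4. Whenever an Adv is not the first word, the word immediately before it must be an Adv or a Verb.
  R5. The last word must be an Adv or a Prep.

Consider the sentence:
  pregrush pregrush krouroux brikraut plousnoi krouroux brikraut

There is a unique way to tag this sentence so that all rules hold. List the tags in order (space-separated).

Verb Verb Verb Adv Adv Verb Adv

Candidates per position — 1:pregrush {Adj,Verb}; 2:pregrush {Adj,Verb}; 3:krouroux {Verb}; 4:brikraut {Adj,Adv}; 5:plousnoi {Adv}; 6:krouroux {Verb}; 7:brikraut {Adj,Adv}.
If word 1 were Adj, no tagging could satisfy rule 1; so word 1 is Verb.
If word 2 were Adj, no tagging could satisfy rule 1; so word 2 is Verb.
If word 4 were Adj, no tagging could satisfy rule 4; so word 4 is Adv.
If word 7 were Adj, no tagging could satisfy rule 2; so word 7 is Adv.
The unique satisfying tagging is: Verb Verb Verb Adv Adv Verb Adv.
Checking: rule 1 holds; rule 2 holds; rule 3 holds; rule 4 holds; rule 5 holds.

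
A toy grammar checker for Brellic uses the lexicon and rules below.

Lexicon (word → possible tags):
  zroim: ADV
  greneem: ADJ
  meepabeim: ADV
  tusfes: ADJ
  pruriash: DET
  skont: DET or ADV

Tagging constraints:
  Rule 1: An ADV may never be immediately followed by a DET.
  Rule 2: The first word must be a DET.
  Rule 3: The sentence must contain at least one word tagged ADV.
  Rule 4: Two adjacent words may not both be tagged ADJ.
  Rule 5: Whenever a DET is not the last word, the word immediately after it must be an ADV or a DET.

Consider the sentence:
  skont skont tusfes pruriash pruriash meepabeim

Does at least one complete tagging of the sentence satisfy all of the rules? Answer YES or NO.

YES

Candidates per position — 1:skont {DET,ADV}; 2:skont {DET,ADV}; 3:tusfes {ADJ}; 4:pruriash {DET}; 5:pruriash {DET}; 6:meepabeim {ADV}.
One satisfying assignment: DET ADV ADJ DET DET ADV.
Checking: rule 1 ✓; rule 2 ✓; rule 3 ✓; rule 4 ✓; rule 5 ✓.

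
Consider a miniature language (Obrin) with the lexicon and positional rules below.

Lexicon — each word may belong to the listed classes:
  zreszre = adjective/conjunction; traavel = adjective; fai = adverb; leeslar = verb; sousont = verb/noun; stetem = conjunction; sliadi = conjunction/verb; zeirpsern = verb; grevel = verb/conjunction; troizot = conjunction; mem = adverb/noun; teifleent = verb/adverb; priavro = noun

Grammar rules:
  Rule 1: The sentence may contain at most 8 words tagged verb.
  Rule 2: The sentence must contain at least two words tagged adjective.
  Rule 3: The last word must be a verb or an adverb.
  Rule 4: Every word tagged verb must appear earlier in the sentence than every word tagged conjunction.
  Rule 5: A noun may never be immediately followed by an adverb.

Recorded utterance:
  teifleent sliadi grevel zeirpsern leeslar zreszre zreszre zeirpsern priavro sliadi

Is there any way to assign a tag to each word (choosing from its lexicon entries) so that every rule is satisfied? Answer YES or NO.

Candidates per position — 1:teifleent {verb,adverb}; 2:sliadi {conjunction,verb}; 3:grevel {verb,conjunction}; 4:zeirpsern {verb}; 5:leeslar {verb}; 6:zreszre {adjective,conjunction}; 7:zreszre {adjective,conjunction}; 8:zeirpsern {verb}; 9:priavro {noun}; 10:sliadi {conjunction,verb}.
One satisfying assignment: adverb verb verb verb verb adjective adjective verb noun verb.
Checking: rule 1 satisfied; rule 2 satisfied; rule 3 satisfied; rule 4 satisfied; rule 5 satisfied.

YES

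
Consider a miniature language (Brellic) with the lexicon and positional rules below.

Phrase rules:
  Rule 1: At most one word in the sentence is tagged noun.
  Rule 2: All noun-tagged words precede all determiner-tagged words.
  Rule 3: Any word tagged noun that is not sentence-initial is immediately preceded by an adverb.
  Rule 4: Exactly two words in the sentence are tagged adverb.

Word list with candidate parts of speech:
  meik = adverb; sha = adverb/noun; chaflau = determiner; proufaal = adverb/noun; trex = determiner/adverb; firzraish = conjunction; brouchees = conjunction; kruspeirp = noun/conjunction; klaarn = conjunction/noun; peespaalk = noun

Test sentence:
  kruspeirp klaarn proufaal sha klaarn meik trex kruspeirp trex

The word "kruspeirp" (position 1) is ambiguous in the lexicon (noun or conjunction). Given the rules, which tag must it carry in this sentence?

conjunction

Candidates per position — 1:kruspeirp {noun,conjunction}; 2:klaarn {conjunction,noun}; 3:proufaal {adverb,noun}; 4:sha {adverb,noun}; 5:klaarn {conjunction,noun}; 6:meik {adverb}; 7:trex {determiner,adverb}; 8:kruspeirp {noun,conjunction}; 9:trex {determiner,adverb}.
If word 2 were noun, no tagging could satisfy rule 3; so word 2 is conjunction.
If word 3 were noun, no tagging could satisfy rule 3; so word 3 is adverb.
If word 4 were adverb, no tagging could satisfy rule 4; so word 4 is noun.
If word 5 were noun, no tagging could satisfy rule 1; so word 5 is conjunction.
If word 7 were adverb, no tagging could satisfy rule 4; so word 7 is determiner.
If word 8 were noun, no tagging could satisfy rule 1; so word 8 is conjunction.
If word 9 were adverb, no tagging could satisfy rule 4; so word 9 is determiner.
If word 1 were noun, no tagging could satisfy rule 1; so word 1 is conjunction.
The unique satisfying tagging is: conjunction conjunction adverb noun conjunction adverb determiner conjunction determiner.
Verifying each rule — rule 1 holds; rule 2 holds; rule 3 holds; rule 4 holds.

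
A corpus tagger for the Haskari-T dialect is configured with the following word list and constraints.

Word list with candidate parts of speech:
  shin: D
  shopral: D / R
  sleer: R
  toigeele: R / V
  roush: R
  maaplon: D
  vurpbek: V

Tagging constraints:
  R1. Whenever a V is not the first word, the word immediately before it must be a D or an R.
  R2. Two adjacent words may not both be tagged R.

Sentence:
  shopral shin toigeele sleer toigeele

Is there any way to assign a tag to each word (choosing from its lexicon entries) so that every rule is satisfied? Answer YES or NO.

YES

Candidates per position — 1:shopral {D,R}; 2:shin {D}; 3:toigeele {R,V}; 4:sleer {R}; 5:toigeele {R,V}.
One satisfying assignment: D D V R V.
Verifying each rule — rule 1 holds; rule 2 holds.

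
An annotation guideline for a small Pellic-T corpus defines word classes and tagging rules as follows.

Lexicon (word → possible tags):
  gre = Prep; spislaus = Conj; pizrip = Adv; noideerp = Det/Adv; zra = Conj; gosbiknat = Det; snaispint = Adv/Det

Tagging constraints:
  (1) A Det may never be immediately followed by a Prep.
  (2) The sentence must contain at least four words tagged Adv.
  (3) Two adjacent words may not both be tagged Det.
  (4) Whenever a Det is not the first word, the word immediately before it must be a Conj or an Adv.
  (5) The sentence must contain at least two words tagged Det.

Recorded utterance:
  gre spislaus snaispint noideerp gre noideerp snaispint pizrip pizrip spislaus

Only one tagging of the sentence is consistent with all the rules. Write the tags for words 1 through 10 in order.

Prep Conj Det Adv Prep Adv Det Adv Adv Conj

Candidates per position — 1:gre {Prep}; 2:spislaus {Conj}; 3:snaispint {Adv,Det}; 4:noideerp {Det,Adv}; 5:gre {Prep}; 6:noideerp {Det,Adv}; 7:snaispint {Adv,Det}; 8:pizrip {Adv}; 9:pizrip {Adv}; 10:spislaus {Conj}.
Position 4: tagging it Det would leave rule 1 unsatisfiable, so it must be Adv.
Position 6: tagging it Det would leave rule 4 unsatisfiable, so it must be Adv.
Position 7: tagging it Adv would leave rule 5 unsatisfiable, so it must be Det.
Position 3: tagging it Adv would leave rule 5 unsatisfiable, so it must be Det.
That leaves exactly one tagging: Prep Conj Det Adv Prep Adv Det Adv Adv Conj.
Check: rule 1 satisfied; rule 2 satisfied; rule 3 satisfied; rule 4 satisfied; rule 5 satisfied.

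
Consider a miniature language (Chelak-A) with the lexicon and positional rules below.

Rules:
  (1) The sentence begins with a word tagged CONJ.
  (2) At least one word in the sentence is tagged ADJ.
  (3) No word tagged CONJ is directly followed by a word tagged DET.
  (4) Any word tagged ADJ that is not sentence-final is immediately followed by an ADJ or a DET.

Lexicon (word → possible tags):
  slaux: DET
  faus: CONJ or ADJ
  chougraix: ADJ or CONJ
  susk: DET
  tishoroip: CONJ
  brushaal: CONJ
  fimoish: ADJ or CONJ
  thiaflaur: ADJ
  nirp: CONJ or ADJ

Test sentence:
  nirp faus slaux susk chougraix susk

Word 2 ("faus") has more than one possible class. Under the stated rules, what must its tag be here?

Candidates per position — 1:nirp {CONJ,ADJ}; 2:faus {CONJ,ADJ}; 3:slaux {DET}; 4:susk {DET}; 5:chougraix {ADJ,CONJ}; 6:susk {DET}.
Position 1: tagging it ADJ would leave rule 1 unsatisfiable, so it must be CONJ.
Position 2: tagging it CONJ would leave rule 3 unsatisfiable, so it must be ADJ.
Position 5: tagging it CONJ would leave rule 3 unsatisfiable, so it must be ADJ.
That leaves exactly one tagging: CONJ ADJ DET DET ADJ DET.
Checking: rule 1 ok; rule 2 ok; rule 3 ok; rule 4 ok.

ADJ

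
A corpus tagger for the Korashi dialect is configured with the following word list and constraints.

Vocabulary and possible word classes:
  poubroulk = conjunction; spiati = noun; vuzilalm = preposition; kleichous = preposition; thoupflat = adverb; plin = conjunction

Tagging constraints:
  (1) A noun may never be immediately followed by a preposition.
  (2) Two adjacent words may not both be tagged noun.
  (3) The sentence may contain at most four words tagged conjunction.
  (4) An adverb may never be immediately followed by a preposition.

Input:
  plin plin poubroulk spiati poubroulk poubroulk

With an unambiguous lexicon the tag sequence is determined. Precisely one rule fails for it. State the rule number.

3

Fixed tagging: conjunction conjunction conjunction noun conjunction conjunction.
Rule check: R1 ✓, R2 ✓, R3 ✗, R4 ✓.
Only rule 3 fails.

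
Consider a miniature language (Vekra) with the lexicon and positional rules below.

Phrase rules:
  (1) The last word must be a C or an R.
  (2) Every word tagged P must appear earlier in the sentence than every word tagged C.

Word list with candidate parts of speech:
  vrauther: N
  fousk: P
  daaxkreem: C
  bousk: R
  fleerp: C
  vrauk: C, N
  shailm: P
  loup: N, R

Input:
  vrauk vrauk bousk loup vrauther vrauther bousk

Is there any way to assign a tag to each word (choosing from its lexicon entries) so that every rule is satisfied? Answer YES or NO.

Candidates per position — 1:vrauk {C,N}; 2:vrauk {C,N}; 3:bousk {R}; 4:loup {N,R}; 5:vrauther {N}; 6:vrauther {N}; 7:bousk {R}.
One satisfying assignment: N C R R N N R.
Check: rule 1 ok; rule 2 ok.

YES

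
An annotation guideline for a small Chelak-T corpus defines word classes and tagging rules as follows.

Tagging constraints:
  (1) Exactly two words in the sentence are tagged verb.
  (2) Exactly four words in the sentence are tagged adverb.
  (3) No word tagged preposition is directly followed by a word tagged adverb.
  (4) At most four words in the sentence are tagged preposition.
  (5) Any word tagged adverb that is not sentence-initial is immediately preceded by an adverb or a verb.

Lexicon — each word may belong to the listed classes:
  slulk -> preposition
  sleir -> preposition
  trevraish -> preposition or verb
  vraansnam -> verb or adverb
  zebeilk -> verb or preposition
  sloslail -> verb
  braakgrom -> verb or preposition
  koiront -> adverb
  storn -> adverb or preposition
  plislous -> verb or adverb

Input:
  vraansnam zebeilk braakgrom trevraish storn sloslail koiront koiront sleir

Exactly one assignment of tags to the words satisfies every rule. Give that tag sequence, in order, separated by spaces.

adverb preposition preposition verb adverb verb adverb adverb preposition

Candidates per position — 1:vraansnam {verb,adverb}; 2:zebeilk {verb,preposition}; 3:braakgrom {verb,preposition}; 4:trevraish {preposition,verb}; 5:storn {adverb,preposition}; 6:sloslail {verb}; 7:koiront {adverb}; 8:koiront {adverb}; 9:sleir {preposition}.
Position 1: tagging it verb would leave rule 2 unsatisfiable, so it must be adverb.
Position 5: tagging it preposition would leave rule 2 unsatisfiable, so it must be adverb.
Position 4: tagging it preposition would leave rule 3 unsatisfiable, so it must be verb.
Position 2: tagging it verb would leave rule 1 unsatisfiable, so it must be preposition.
Position 3: tagging it verb would leave rule 1 unsatisfiable, so it must be preposition.
The unique satisfying tagging is: adverb preposition preposition verb adverb verb adverb adverb preposition.
Verifying each rule — rule 1 satisfied; rule 2 satisfied; rule 3 satisfied; rule 4 satisfied; rule 5 satisfied.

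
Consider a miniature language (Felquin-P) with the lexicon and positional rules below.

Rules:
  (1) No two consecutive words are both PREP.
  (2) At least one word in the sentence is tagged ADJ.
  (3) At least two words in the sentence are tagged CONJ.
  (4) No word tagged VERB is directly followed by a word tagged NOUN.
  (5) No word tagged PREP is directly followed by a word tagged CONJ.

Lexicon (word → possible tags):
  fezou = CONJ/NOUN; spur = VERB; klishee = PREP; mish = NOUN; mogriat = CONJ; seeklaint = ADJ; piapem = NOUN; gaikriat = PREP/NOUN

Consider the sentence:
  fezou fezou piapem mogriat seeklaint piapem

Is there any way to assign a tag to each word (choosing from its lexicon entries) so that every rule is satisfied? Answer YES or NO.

Candidates per position — 1:fezou {CONJ,NOUN}; 2:fezou {CONJ,NOUN}; 3:piapem {NOUN}; 4:mogriat {CONJ}; 5:seeklaint {ADJ}; 6:piapem {NOUN}.
One satisfying assignment: CONJ NOUN NOUN CONJ ADJ NOUN.
Rule-by-rule: rule 1 holds; rule 2 holds; rule 3 holds; rule 4 holds; rule 5 holds.

YES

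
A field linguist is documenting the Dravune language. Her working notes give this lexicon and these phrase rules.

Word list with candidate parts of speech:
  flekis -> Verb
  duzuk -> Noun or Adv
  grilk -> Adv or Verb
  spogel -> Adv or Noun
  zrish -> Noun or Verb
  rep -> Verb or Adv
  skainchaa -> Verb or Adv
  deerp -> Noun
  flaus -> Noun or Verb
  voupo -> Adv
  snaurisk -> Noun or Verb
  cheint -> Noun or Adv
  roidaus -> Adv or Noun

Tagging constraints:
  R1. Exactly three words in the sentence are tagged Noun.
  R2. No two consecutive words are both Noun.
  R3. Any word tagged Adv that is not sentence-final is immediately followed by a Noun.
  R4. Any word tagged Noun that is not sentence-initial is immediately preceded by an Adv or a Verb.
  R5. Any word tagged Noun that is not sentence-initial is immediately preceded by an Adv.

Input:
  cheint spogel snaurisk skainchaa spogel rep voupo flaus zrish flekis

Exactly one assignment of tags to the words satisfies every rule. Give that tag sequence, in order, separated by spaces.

Adv Noun Verb Adv Noun Verb Adv Noun Verb Verb

Candidates per position — 1:cheint {Noun,Adv}; 2:spogel {Adv,Noun}; 3:snaurisk {Noun,Verb}; 4:skainchaa {Verb,Adv}; 5:spogel {Adv,Noun}; 6:rep {Verb,Adv}; 7:voupo {Adv}; 8:flaus {Noun,Verb}; 9:zrish {Noun,Verb}; 10:flekis {Verb}.
Word 5 cannot be Adv — rule 3 would then fail for every completion. It is Noun.
Word 6 cannot be Adv — rule 3 would then fail for every completion. It is Verb.
Word 8 cannot be Verb — rule 3 would then fail for every completion. It is Noun.
Word 9 cannot be Noun — rule 2 would then fail for every completion. It is Verb.
Word 4 cannot be Verb — rule 5 would then fail for every completion. It is Adv.
The remaining ambiguous positions (1, 2, 3) are resolved jointly — only one combination satisfies every rule.
The unique satisfying tagging is: Adv Noun Verb Adv Noun Verb Adv Noun Verb Verb.
Checking: rule 1 ✓; rule 2 ✓; rule 3 ✓; rule 4 ✓; rule 5 ✓.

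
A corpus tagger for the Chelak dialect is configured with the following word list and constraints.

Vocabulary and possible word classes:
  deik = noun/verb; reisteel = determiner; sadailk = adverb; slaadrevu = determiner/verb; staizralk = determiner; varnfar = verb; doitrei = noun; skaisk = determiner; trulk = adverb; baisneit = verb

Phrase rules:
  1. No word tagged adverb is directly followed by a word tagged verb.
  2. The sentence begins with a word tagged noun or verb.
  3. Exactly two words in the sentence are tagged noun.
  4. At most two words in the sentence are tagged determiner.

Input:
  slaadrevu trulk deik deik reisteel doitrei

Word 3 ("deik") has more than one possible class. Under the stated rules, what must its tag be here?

Candidates per position — 1:slaadrevu {determiner,verb}; 2:trulk {adverb}; 3:deik {noun,verb}; 4:deik {noun,verb}; 5:reisteel {determiner}; 6:doitrei {noun}.
Word 1 cannot be determiner — rule 2 would then fail for every completion. It is verb.
Word 3 cannot be verb — rule 1 would then fail for every completion. It is noun.
Word 4 cannot be noun — rule 3 would then fail for every completion. It is verb.
The only consistent sequence is: verb adverb noun verb determiner noun.
Rule-by-rule: rule 1 satisfied; rule 2 satisfied; rule 3 satisfied; rule 4 satisfied.

noun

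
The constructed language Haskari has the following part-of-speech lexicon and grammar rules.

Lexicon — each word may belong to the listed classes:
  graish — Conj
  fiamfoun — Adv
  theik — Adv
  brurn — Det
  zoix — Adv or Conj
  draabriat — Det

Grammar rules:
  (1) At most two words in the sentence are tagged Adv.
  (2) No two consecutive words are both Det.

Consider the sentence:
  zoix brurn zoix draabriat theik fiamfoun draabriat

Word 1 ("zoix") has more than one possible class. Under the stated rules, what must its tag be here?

Conj

Candidates per position — 1:zoix {Adv,Conj}; 2:brurn {Det}; 3:zoix {Adv,Conj}; 4:draabriat {Det}; 5:theik {Adv}; 6:fiamfoun {Adv}; 7:draabriat {Det}.
At position 1, choosing Adv makes rule 1 impossible to satisfy; hence Conj.
At position 3, choosing Adv makes rule 1 impossible to satisfy; hence Conj.
The only consistent sequence is: Conj Det Conj Det Adv Adv Det.
Rule-by-rule: rule 1 satisfied; rule 2 satisfied.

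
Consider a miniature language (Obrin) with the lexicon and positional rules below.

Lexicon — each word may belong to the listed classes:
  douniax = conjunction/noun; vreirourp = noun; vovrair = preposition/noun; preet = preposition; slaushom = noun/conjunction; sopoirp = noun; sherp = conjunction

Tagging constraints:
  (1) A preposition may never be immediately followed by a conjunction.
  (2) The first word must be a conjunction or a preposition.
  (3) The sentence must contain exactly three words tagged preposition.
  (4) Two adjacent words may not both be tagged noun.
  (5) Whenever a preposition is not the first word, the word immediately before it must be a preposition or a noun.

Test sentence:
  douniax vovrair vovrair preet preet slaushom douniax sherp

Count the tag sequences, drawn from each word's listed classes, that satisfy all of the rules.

1

Candidates per position — 1:douniax {conjunction,noun}; 2:vovrair {preposition,noun}; 3:vovrair {preposition,noun}; 4:preet {preposition}; 5:preet {preposition}; 6:slaushom {noun,conjunction}; 7:douniax {conjunction,noun}; 8:sherp {conjunction}.
There are 32 candidate sequences in total.
The sequences that satisfy every rule: conjunction noun preposition preposition preposition noun conjunction conjunction.
Count = 1.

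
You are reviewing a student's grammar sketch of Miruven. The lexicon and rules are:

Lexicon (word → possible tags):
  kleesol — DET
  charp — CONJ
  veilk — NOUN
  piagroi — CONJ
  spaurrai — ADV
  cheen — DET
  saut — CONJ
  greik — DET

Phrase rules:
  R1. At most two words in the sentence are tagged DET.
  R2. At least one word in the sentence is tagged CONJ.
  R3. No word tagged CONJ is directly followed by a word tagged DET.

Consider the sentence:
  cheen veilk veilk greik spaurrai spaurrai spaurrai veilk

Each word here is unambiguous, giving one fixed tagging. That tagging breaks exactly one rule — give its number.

Fixed tagging: DET NOUN NOUN DET ADV ADV ADV NOUN.
Applying the rules: R1 holds, R2 violated, R3 holds.
Only rule 2 fails.

2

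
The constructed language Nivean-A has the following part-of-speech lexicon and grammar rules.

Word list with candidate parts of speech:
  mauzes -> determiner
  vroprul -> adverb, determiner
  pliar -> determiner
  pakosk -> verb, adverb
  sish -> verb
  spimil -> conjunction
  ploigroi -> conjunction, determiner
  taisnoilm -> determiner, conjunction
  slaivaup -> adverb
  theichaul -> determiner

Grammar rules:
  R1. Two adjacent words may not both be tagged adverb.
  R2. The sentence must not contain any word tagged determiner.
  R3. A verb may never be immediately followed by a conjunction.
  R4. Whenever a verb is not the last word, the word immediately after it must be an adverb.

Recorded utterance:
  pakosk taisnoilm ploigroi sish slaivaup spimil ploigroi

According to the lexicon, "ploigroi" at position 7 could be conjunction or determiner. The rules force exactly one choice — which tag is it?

conjunction

Candidates per position — 1:pakosk {verb,adverb}; 2:taisnoilm {determiner,conjunction}; 3:ploigroi {conjunction,determiner}; 4:sish {verb}; 5:slaivaup {adverb}; 6:spimil {conjunction}; 7:ploigroi {conjunction,determiner}.
Word 1 cannot be verb — rule 4 would then fail for every completion. It is adverb.
Word 2 cannot be determiner — rule 2 would then fail for every completion. It is conjunction.
Word 3 cannot be determiner — rule 2 would then fail for every completion. It is conjunction.
Word 7 cannot be determiner — rule 2 would then fail for every completion. It is conjunction.
That leaves exactly one tagging: adverb conjunction conjunction verb adverb conjunction conjunction.
Check: rule 1 satisfied; rule 2 satisfied; rule 3 satisfied; rule 4 satisfied.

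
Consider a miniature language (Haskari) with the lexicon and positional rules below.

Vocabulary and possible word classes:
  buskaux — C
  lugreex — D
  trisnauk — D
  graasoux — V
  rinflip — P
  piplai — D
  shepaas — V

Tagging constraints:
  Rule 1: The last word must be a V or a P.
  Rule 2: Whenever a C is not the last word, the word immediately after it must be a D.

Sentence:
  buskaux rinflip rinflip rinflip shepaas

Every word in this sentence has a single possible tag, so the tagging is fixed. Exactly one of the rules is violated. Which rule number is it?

Fixed tagging: C P P P V.
Applying the rules: R1 holds, R2 violated.
Only rule 2 fails.

2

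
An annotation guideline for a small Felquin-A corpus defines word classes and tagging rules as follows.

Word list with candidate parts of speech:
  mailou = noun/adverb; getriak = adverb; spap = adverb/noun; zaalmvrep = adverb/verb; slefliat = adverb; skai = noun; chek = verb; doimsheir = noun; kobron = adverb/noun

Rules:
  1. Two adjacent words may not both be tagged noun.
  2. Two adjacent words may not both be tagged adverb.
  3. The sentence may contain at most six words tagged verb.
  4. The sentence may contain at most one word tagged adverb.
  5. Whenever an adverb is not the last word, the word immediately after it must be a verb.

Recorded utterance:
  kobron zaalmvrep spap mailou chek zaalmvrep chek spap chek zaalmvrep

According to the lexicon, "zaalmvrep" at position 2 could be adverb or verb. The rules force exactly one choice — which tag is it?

verb

Candidates per position — 1:kobron {adverb,noun}; 2:zaalmvrep {adverb,verb}; 3:spap {adverb,noun}; 4:mailou {noun,adverb}; 5:chek {verb}; 6:zaalmvrep {adverb,verb}; 7:chek {verb}; 8:spap {adverb,noun}; 9:chek {verb}; 10:zaalmvrep {adverb,verb}.
Position 2: adverb is ruled out by rule 5; that leaves verb.
Position 3: adverb is ruled out by rule 5; that leaves noun.
Position 4: noun is ruled out by rule 1; that leaves adverb.
Position 6: adverb is ruled out by rule 4; that leaves verb.
Position 8: adverb is ruled out by rule 4; that leaves noun.
Position 10: adverb is ruled out by rule 4; that leaves verb.
Position 1: adverb is ruled out by rule 4; that leaves noun.
The only consistent sequence is: noun verb noun adverb verb verb verb noun verb verb.
Checking: rule 1 satisfied; rule 2 satisfied; rule 3 satisfied; rule 4 satisfied; rule 5 satisfied.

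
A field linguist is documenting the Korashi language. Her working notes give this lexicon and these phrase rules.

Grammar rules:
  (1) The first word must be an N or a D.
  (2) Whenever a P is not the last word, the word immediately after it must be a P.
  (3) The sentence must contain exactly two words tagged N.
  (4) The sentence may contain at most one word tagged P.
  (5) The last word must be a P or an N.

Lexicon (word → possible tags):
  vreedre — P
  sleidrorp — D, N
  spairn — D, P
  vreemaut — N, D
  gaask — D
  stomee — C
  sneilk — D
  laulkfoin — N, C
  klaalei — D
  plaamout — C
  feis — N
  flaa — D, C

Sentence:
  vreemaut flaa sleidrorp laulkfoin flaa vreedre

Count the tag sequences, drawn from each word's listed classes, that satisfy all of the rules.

12

Candidates per position — 1:vreemaut {N,D}; 2:flaa {D,C}; 3:sleidrorp {D,N}; 4:laulkfoin {N,C}; 5:flaa {D,C}; 6:vreedre {P}.
There are 32 candidate sequences in total.
Checking each against the rules leaves 12 sequences.
Count = 12.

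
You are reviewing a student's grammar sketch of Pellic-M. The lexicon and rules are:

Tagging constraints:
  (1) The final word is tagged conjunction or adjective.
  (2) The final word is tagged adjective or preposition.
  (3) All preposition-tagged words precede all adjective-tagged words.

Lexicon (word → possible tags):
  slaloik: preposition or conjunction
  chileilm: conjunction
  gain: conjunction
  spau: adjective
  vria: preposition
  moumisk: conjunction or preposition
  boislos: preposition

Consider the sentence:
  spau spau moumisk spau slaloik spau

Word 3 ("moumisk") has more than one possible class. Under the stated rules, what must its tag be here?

conjunction

Candidates per position — 1:spau {adjective}; 2:spau {adjective}; 3:moumisk {conjunction,preposition}; 4:spau {adjective}; 5:slaloik {preposition,conjunction}; 6:spau {adjective}.
Position 3: tagging it preposition would leave rule 3 unsatisfiable, so it must be conjunction.
Position 5: tagging it preposition would leave rule 3 unsatisfiable, so it must be conjunction.
The unique satisfying tagging is: adjective adjective conjunction adjective conjunction adjective.
Check: rule 1 ✓; rule 2 ✓; rule 3 ✓.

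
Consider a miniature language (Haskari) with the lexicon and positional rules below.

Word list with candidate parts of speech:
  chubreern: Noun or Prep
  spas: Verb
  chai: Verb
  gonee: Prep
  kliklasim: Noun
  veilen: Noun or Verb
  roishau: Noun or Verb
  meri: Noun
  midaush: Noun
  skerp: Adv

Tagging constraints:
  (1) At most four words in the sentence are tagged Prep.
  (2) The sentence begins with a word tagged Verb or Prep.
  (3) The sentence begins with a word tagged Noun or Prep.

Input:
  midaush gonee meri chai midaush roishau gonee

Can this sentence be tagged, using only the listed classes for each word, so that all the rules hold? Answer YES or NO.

Candidates per position — 1:midaush {Noun}; 2:gonee {Prep}; 3:meri {Noun}; 4:chai {Verb}; 5:midaush {Noun}; 6:roishau {Noun,Verb}; 7:gonee {Prep}.
Rule 2 cannot be satisfied by any choice of tags from the lexicon.
So there is no consistent tagging.

NO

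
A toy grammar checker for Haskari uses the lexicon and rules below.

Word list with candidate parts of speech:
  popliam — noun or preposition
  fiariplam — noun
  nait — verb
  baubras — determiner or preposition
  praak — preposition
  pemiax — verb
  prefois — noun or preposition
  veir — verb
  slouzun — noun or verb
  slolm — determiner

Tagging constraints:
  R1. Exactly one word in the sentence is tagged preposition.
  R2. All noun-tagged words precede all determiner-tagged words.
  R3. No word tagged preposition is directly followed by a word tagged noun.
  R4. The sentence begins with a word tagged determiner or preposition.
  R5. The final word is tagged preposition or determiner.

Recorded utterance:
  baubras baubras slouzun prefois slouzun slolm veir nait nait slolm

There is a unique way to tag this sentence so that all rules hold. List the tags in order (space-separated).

Candidates per position — 1:baubras {determiner,preposition}; 2:baubras {determiner,preposition}; 3:slouzun {noun,verb}; 4:prefois {noun,preposition}; 5:slouzun {noun,verb}; 6:slolm {determiner}; 7:veir {verb}; 8:nait {verb}; 9:nait {verb}; 10:slolm {determiner}.
The remaining ambiguous positions (1, 2, 3, 4, 5) are resolved jointly — only one combination satisfies every rule.
The only consistent sequence is: determiner determiner verb preposition verb determiner verb verb verb determiner.
Verifying each rule — rule 1 satisfied; rule 2 satisfied; rule 3 satisfied; rule 4 satisfied; rule 5 satisfied.

determiner determiner verb preposition verb determiner verb verb verb determiner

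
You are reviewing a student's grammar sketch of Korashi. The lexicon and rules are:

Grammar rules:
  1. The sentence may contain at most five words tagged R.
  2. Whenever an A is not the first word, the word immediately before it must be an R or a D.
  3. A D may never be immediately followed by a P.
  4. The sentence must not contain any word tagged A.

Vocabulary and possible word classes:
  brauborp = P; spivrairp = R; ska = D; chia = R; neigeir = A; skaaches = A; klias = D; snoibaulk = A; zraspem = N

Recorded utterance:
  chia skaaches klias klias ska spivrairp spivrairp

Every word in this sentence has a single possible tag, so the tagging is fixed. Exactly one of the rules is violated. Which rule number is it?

Fixed tagging: R A D D D R R.
Checking each rule: R1 holds, R2 holds, R3 holds, R4 violated.
Only rule 4 fails.

4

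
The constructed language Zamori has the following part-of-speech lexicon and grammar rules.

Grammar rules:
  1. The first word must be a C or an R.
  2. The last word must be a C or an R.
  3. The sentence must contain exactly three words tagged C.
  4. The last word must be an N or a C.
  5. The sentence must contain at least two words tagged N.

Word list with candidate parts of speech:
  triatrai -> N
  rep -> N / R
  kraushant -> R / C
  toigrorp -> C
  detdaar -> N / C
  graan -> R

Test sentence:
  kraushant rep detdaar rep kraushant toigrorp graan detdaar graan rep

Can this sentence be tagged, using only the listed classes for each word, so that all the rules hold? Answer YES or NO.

NO

Candidates per position — 1:kraushant {R,C}; 2:rep {N,R}; 3:detdaar {N,C}; 4:rep {N,R}; 5:kraushant {R,C}; 6:toigrorp {C}; 7:graan {R}; 8:detdaar {N,C}; 9:graan {R}; 10:rep {N,R}.
Every candidate sequence violates at least one rule; no consistent tagging exists.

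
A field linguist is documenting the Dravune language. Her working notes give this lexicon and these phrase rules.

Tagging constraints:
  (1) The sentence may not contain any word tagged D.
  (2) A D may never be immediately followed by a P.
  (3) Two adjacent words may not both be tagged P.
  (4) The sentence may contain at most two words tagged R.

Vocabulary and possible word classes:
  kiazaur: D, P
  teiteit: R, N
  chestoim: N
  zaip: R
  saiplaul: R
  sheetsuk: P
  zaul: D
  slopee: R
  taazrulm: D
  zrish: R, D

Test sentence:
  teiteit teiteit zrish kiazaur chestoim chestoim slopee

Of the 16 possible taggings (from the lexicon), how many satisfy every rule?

1

Candidates per position — 1:teiteit {R,N}; 2:teiteit {R,N}; 3:zrish {R,D}; 4:kiazaur {D,P}; 5:chestoim {N}; 6:chestoim {N}; 7:slopee {R}.
There are 16 candidate sequences in total.
The sequences that satisfy every rule: N N R P N N R.
Count = 1.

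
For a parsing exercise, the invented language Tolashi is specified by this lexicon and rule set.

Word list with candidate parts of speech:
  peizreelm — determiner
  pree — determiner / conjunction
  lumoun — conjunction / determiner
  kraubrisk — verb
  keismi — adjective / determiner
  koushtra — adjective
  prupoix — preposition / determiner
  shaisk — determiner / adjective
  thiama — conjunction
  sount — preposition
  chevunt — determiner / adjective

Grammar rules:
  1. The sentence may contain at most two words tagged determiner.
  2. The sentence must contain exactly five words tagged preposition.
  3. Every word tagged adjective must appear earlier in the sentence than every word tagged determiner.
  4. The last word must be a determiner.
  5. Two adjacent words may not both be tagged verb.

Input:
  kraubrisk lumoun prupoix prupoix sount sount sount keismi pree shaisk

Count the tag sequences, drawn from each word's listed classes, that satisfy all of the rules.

3

Candidates per position — 1:kraubrisk {verb}; 2:lumoun {conjunction,determiner}; 3:prupoix {preposition,determiner}; 4:prupoix {preposition,determiner}; 5:sount {preposition}; 6:sount {preposition}; 7:sount {preposition}; 8:keismi {adjective,determiner}; 9:pree {determiner,conjunction}; 10:shaisk {determiner,adjective}.
There are 64 candidate sequences in total.
The sequences that satisfy every rule: verb conjunction preposition preposition preposition preposition preposition adjective determiner determiner; verb conjunction preposition preposition preposition preposition preposition adjective conjunction determiner; verb conjunction preposition preposition preposition preposition preposition determiner conjunction determiner.
Count = 3.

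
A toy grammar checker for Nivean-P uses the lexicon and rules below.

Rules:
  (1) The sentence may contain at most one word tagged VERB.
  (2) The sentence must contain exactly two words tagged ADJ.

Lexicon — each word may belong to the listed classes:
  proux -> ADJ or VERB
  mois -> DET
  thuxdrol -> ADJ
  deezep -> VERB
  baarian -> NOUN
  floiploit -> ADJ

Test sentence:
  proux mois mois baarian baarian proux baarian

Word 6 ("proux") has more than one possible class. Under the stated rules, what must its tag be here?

Candidates per position — 1:proux {ADJ,VERB}; 2:mois {DET}; 3:mois {DET}; 4:baarian {NOUN}; 5:baarian {NOUN}; 6:proux {ADJ,VERB}; 7:baarian {NOUN}.
Position 1: tagging it VERB would leave rule 2 unsatisfiable, so it must be ADJ.
Position 6: tagging it VERB would leave rule 2 unsatisfiable, so it must be ADJ.
The only consistent sequence is: ADJ DET DET NOUN NOUN ADJ NOUN.
Checking: rule 1 ok; rule 2 ok.

ADJ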